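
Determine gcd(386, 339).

gcd(386, 339):
  386 = 1×339 + 47
  339 = 7×47 + 10
  47 = 4×10 + 7
  10 = 1×7 + 3
  7 = 2×3 + 1
  3 = 3×1
so gcd(386, 339) = 1.

1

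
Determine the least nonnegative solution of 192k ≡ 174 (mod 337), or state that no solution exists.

gcd(337, 192) = 1.
1 divides 174, so solutions exist.
By Bézout, 192×(-86) + 337×(49) = 1.
So 192×(-86) ≡ 1 (mod 337); multiply by 174: k ≡ -14964 (mod 337).
Smallest nonnegative: k = -14964 mod 337 = 201.

201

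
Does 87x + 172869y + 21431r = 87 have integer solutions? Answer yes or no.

gcd(172869, 87):
  172869 = 1987·87
so gcd(172869, 87) = 87.
gcd(87, 21431) = 29.
29 divides 87, so integer solutions exist.

yes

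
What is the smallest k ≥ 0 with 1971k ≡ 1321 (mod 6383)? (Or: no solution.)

820

gcd(6383, 1971) = 1  (6383 = 3×1971 + 470, 1971 = 4×470 + 91, 470 = 5×91 + 15, 91 = 6×15 + 1, 15 = 15×1).
1 divides 1321, so solutions exist.
Back-substituting, 1971×(421) + 6383×(-130) = 1.
So 1971×(421) ≡ 1 (mod 6383); multiply by 1321: k ≡ 556141 (mod 6383).
Smallest nonnegative: k = 556141 mod 6383 = 820.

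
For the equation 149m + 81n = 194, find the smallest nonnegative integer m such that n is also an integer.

gcd(149, 81) = 1.
1 divides 194, so solutions exist.
By Bézout, 149×(-25) + 81×(46) = 1.
Scale by 194/1 = 194: (m₀, n₀) = (-4850, 8924).
General solution: m = -4850 + 81t, n = 8924 - 149t for integer t.
m ≥ 0: smallest is -4850 mod 81 = 10 (at t = 60), with n = -16.

10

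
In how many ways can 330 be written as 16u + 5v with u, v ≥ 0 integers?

5

gcd(16, 5):
  16 = 3×5 + 1
  5 = 5×1
so gcd(16, 5) = 1.
Back-substitute for Bézout coefficients:
  1 = 16 - 3×5
  ... = 16×(1) + 5×(-3)
Scale by 330: one solution is (330, -990). Reduce u mod 5: (0, 66).
General: u = 0 + 5t, v = 66 - 16t.
u ≥ 0 ⇒ t ≥ 0; v ≥ 0 ⇒ t ≤ 4. So t ∈ [0, 4]: 5 solutions.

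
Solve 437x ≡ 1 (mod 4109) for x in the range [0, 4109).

677

gcd(4109, 437) = 1  (4109 = 9×437 + 176, 437 = 2×176 + 85, 176 = 2×85 + 6, 85 = 14×6 + 1, 6 = 6×1).
Back-substituting, 437×(677) + 4109×(-72) = 1.
So 437×677 ≡ 1 (mod 4109), and 677 mod 4109 = 677.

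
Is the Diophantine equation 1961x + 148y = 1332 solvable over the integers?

gcd(1961, 148) = 37  (1961 = 13×148 + 37, 148 = 4×37).
37 divides 1332, so integer solutions exist.

yes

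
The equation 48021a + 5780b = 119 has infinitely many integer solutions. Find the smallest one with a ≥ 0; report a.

2499

gcd(48021, 5780) = 1.
1 divides 119, so solutions exist.
By Bézout, 48021×(701) + 5780×(-5824) = 1.
Scale by 119/1 = 119: (a₀, b₀) = (83419, -693056).
General solution: a = 83419 + 5780t, b = -693056 - 48021t for integer t.
a ≥ 0: smallest is 83419 mod 5780 = 2499 (at t = -14), with b = -20762.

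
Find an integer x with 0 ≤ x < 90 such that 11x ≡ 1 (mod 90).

41

gcd(90, 11) = 1.
By Bézout, 11×(41) + 90×(-5) = 1.
So 11×41 ≡ 1 (mod 90), and 41 mod 90 = 41.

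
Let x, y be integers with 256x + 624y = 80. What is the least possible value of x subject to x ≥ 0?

32

gcd(624, 256) = 16.
16 divides 80, so solutions exist.
By Bézout, 256×(-17) + 624×(7) = 16.
Scale by 80/16 = 5: (x₀, y₀) = (-85, 35).
General solution: x = -85 + 39t, y = 35 - 16t for integer t.
x ≥ 0: smallest is -85 mod 39 = 32 (at t = 3), with y = -13.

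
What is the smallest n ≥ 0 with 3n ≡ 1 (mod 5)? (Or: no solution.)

gcd(5, 3) = 1.
1 divides 1, so solutions exist.
By Bézout, 3×(2) + 5×(-1) = 1.
So 3×(2) ≡ 1 (mod 5); multiply by 1: n ≡ 2 (mod 5).
Smallest nonnegative: n = 2 mod 5 = 2.

2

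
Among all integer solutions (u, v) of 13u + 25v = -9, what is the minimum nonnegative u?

7

gcd(25, 13):
  25 = 1·13 + 12
  13 = 1·12 + 1
  12 = 12·1
so gcd(25, 13) = 1.
1 divides -9, so solutions exist.
Back-substitute for Bézout coefficients:
  1 = 13 - 1·12
  ... = 13·(2) + 25·(-1)
Scale by -9/1 = -9: (u₀, v₀) = (-18, 9).
General solution: u = -18 + 25t, v = 9 - 13t for integer t.
u ≥ 0: smallest is -18 mod 25 = 7 (at t = 1), with v = -4.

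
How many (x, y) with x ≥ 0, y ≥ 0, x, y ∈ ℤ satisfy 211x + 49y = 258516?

25

gcd(211, 49) = 1.
By Bézout, 211*(-13) + 49*(56) = 1.
One solution: (6, 5250).
General: x = 6 + 49t, y = 5250 - 211t.
x ≥ 0 ⇒ t ≥ 0; y ≥ 0 ⇒ t ≤ 24. So t ∈ [0, 24]: 25 solutions.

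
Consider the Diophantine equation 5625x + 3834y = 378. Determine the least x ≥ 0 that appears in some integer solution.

210

gcd(5625, 3834) = 9  (5625 = 1*3834 + 1791, 3834 = 2*1791 + 252, 1791 = 7*252 + 27, 252 = 9*27 + 9, 27 = 3*9).
9 divides 378, so solutions exist.
Back-substituting, 5625*(-137) + 3834*(201) = 9.
Scale by 378/9 = 42: (x₀, y₀) = (-5754, 8442).
General solution: x = -5754 + 426t, y = 8442 - 625t for integer t.
x ≥ 0: smallest is -5754 mod 426 = 210 (at t = 14), with y = -308.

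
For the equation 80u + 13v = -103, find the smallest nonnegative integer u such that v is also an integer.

7

gcd(80, 13):
  80 = 6·13 + 2
  13 = 6·2 + 1
  2 = 2·1
so gcd(80, 13) = 1.
1 divides -103, so solutions exist.
Back-substitute for Bézout coefficients:
  1 = 13 - 6·2
  ... = 80·(-6) + 13·(37)
Scale by -103/1 = -103: (u₀, v₀) = (618, -3811).
General solution: u = 618 + 13t, v = -3811 - 80t for integer t.
u ≥ 0: smallest is 618 mod 13 = 7 (at t = -47), with v = -51.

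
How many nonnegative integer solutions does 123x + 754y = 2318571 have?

25

gcd(754, 123):
  754 = 6*123 + 16
  123 = 7*16 + 11
  16 = 1*11 + 5
  11 = 2*5 + 1
  5 = 5*1
so gcd(754, 123) = 1.
Back-substitute for Bézout coefficients:
  1 = 11 - 2*5
  ... = 123*(141) + 754*(-23)
Scale by 2318571: one solution is (326918511, -53327133). Reduce x mod 754: (699, 2961).
General: x = 699 + 754t, y = 2961 - 123t.
x ≥ 0 ⇒ t ≥ 0; y ≥ 0 ⇒ t ≤ 24. So t ∈ [0, 24]: 25 solutions.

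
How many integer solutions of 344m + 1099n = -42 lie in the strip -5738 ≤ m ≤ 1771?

7

gcd(1099, 344) = 1  (1099 = 3*344 + 67, 344 = 5*67 + 9, 67 = 7*9 + 4, 9 = 2*4 + 1, 4 = 4*1).
Back-substituting, 344*(246) + 1099*(-77) = 1.
Scale by -42: particular solution (-10332, 3234); reduce m mod 1099: (658, -206).
General solution: m = 658 + 1099t, n = -206 - 344t for integer t.
-5738 ≤ 658 + 1099t ≤ 1771 gives t ∈ [-5, 1], which is 7 values.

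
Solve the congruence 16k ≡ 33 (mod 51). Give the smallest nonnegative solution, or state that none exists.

gcd(51, 16):
  51 = 3·16 + 3
  16 = 5·3 + 1
  3 = 3·1
so gcd(51, 16) = 1.
1 divides 33, so solutions exist.
Back-substitute for Bézout coefficients:
  1 = 16 - 5·3
  ... = 16·(16) + 51·(-5)
So 16·(16) ≡ 1 (mod 51); multiply by 33: k ≡ 528 (mod 51).
Smallest nonnegative: k = 528 mod 51 = 18.

18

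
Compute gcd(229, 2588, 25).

1

gcd(2588, 229) = 1.
gcd(1, 25) = 1.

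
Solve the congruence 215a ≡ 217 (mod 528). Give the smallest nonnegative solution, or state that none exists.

335

gcd(528, 215) = 1  (528 = 2×215 + 98, 215 = 2×98 + 19, 98 = 5×19 + 3, 19 = 6×3 + 1, 3 = 3×1).
1 divides 217, so solutions exist.
Back-substituting, 215×(167) + 528×(-68) = 1.
So 215×(167) ≡ 1 (mod 528); multiply by 217: a ≡ 36239 (mod 528).
Smallest nonnegative: a = 36239 mod 528 = 335.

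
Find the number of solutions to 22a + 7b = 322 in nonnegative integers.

3

gcd(22, 7) = 1.
By Bézout, 22*(1) + 7*(-3) = 1.
One solution: (0, 46).
General: a = 0 + 7t, b = 46 - 22t.
a ≥ 0 ⇒ t ≥ 0; b ≥ 0 ⇒ t ≤ 2. So t ∈ [0, 2]: 3 solutions.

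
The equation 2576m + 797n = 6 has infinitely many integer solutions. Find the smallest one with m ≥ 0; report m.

461

gcd(2576, 797) = 1  (2576 = 3*797 + 185, 797 = 4*185 + 57, 185 = 3*57 + 14, 57 = 4*14 + 1, 14 = 14*1).
1 divides 6, so solutions exist.
Back-substituting, 2576*(-56) + 797*(181) = 1.
Scale by 6/1 = 6: (m₀, n₀) = (-336, 1086).
General solution: m = -336 + 797t, n = 1086 - 2576t for integer t.
m ≥ 0: smallest is -336 mod 797 = 461 (at t = 1), with n = -1490.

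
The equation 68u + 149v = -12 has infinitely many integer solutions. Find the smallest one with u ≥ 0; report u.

gcd(149, 68) = 1  (149 = 2·68 + 13, 68 = 5·13 + 3, 13 = 4·3 + 1, 3 = 3·1).
1 divides -12, so solutions exist.
Back-substituting, 68·(-46) + 149·(21) = 1.
Scale by -12/1 = -12: (u₀, v₀) = (552, -252).
General solution: u = 552 + 149t, v = -252 - 68t for integer t.
u ≥ 0: smallest is 552 mod 149 = 105 (at t = -3), with v = -48.

105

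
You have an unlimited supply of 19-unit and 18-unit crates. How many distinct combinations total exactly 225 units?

1

Need nonnegative integers with 19j + 18k = 225.
gcd(19, 18) = 1, and 19·(1) + 18·(-1) = 1.
So (j₀, k₀) = (225, -225); general j = 225 + 18t, k = -225 - 19t.
j ≥ 0 ⇒ t ≥ -12; k ≥ 0 ⇒ t ≤ -12. That's 1 value of t.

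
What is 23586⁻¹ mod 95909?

8641

gcd(95909, 23586) = 1.
By Bézout, 23586×(8641) + 95909×(-2125) = 1.
So 23586×8641 ≡ 1 (mod 95909), and 8641 mod 95909 = 8641.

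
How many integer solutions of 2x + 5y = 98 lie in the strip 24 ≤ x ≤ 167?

gcd(5, 2):
  5 = 2·2 + 1
  2 = 2·1
so gcd(5, 2) = 1.
Back-substitute for Bézout coefficients:
  1 = 5 - 2·2
  ... = 2·(-2) + 5·(1)
Scale by 98: particular solution (-196, 98); reduce x mod 5: (4, 18).
General solution: x = 4 + 5t, y = 18 - 2t for integer t.
24 ≤ 4 + 5t ≤ 167 gives t ∈ [4, 32], which is 29 values.

29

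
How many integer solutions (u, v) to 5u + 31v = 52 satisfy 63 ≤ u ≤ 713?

gcd(31, 5):
  31 = 6·5 + 1
  5 = 5·1
so gcd(31, 5) = 1.
Back-substitute for Bézout coefficients:
  1 = 31 - 6·5
  ... = 5·(-6) + 31·(1)
Scale by 52: particular solution (-312, 52); reduce u mod 31: (29, -3).
General solution: u = 29 + 31t, v = -3 - 5t for integer t.
63 ≤ 29 + 31t ≤ 713 gives t ∈ [2, 22], which is 21 values.

21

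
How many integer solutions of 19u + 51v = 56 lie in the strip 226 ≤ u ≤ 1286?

21

gcd(51, 19):
  51 = 2*19 + 13
  19 = 1*13 + 6
  13 = 2*6 + 1
  6 = 6*1
so gcd(51, 19) = 1.
Back-substitute for Bézout coefficients:
  1 = 13 - 2*6
  ... = 19*(-8) + 51*(3)
Scale by 56: particular solution (-448, 168); reduce u mod 51: (11, -3).
General solution: u = 11 + 51t, v = -3 - 19t for integer t.
226 ≤ 11 + 51t ≤ 1286 gives t ∈ [5, 25], which is 21 values.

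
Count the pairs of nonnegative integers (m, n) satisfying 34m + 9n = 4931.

16

gcd(34, 9):
  34 = 3·9 + 7
  9 = 1·7 + 2
  7 = 3·2 + 1
  2 = 2·1
so gcd(34, 9) = 1.
Back-substitute for Bézout coefficients:
  1 = 7 - 3·2
  ... = 34·(4) + 9·(-15)
Scale by 4931: one solution is (19724, -73965). Reduce m mod 9: (5, 529).
General: m = 5 + 9t, n = 529 - 34t.
m ≥ 0 ⇒ t ≥ 0; n ≥ 0 ⇒ t ≤ 15. So t ∈ [0, 15]: 16 solutions.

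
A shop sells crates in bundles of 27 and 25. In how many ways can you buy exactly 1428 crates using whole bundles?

Need nonnegative integers with 27j + 25k = 1428.
gcd(27, 25) = 1, and 27·(-12) + 25·(13) = 1.
So (j₀, k₀) = (-17136, 18564); general j = -17136 + 25t, k = 18564 - 27t.
j ≥ 0 ⇒ t ≥ 686; k ≥ 0 ⇒ t ≤ 687. That's 2 values of t.

2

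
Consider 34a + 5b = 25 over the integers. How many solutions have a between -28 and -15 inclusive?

gcd(34, 5) = 1.
By Bézout, 34·(-1) + 5·(7) = 1.
Particular solution: (0, 5).
General solution: a = 0 + 5t, b = 5 - 34t for integer t.
-28 ≤ 0 + 5t ≤ -15 gives t ∈ [-5, -3], which is 3 values.

3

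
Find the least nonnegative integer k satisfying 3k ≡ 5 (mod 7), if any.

gcd(7, 3) = 1  (7 = 2*3 + 1, 3 = 3*1).
1 divides 5, so solutions exist.
Back-substituting, 3*(-2) + 7*(1) = 1.
So 3*(-2) ≡ 1 (mod 7); multiply by 5: k ≡ -10 (mod 7).
Smallest nonnegative: k = -10 mod 7 = 4.

4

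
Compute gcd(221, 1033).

gcd(1033, 221) = 1  (1033 = 4·221 + 149, 221 = 1·149 + 72, 149 = 2·72 + 5, 72 = 14·5 + 2, 5 = 2·2 + 1, 2 = 2·1).

1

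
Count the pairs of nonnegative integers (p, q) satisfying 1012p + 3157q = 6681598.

gcd(3157, 1012) = 11.
By Bézout, 1012·(78) + 3157·(-25) = 11.
One solution: (70, 2094).
General: p = 70 + 287t, q = 2094 - 92t.
p ≥ 0 ⇒ t ≥ 0; q ≥ 0 ⇒ t ≤ 22. So t ∈ [0, 22]: 23 solutions.

23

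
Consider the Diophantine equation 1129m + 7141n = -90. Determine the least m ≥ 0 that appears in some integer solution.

449

gcd(7141, 1129):
  7141 = 6*1129 + 367
  1129 = 3*367 + 28
  367 = 13*28 + 3
  28 = 9*3 + 1
  3 = 3*1
so gcd(7141, 1129) = 1.
1 divides -90, so solutions exist.
Back-substitute for Bézout coefficients:
  1 = 28 - 9*3
  ... = 1129*(2296) + 7141*(-363)
Scale by -90/1 = -90: (m₀, n₀) = (-206640, 32670).
General solution: m = -206640 + 7141t, n = 32670 - 1129t for integer t.
m ≥ 0: smallest is -206640 mod 7141 = 449 (at t = 29), with n = -71.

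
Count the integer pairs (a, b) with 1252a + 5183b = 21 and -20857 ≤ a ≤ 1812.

gcd(5183, 1252) = 1  (5183 = 4·1252 + 175, 1252 = 7·175 + 27, 175 = 6·27 + 13, 27 = 2·13 + 1, 13 = 13·1).
Back-substituting, 1252·(385) + 5183·(-93) = 1.
Scale by 21: particular solution (8085, -1953); reduce a mod 5183: (2902, -701).
General solution: a = 2902 + 5183t, b = -701 - 1252t for integer t.
-20857 ≤ 2902 + 5183t ≤ 1812 gives t ∈ [-4, -1], which is 4 values.

4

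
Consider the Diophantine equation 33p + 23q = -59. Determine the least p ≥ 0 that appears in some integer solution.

gcd(33, 23):
  33 = 1·23 + 10
  23 = 2·10 + 3
  10 = 3·3 + 1
  3 = 3·1
so gcd(33, 23) = 1.
1 divides -59, so solutions exist.
Back-substitute for Bézout coefficients:
  1 = 10 - 3·3
  ... = 33·(7) + 23·(-10)
Scale by -59/1 = -59: (p₀, q₀) = (-413, 590).
General solution: p = -413 + 23t, q = 590 - 33t for integer t.
p ≥ 0: smallest is -413 mod 23 = 1 (at t = 18), with q = -4.

1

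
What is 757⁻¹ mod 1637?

173

gcd(1637, 757):
  1637 = 2*757 + 123
  757 = 6*123 + 19
  123 = 6*19 + 9
  19 = 2*9 + 1
  9 = 9*1
so gcd(1637, 757) = 1.
Back-substitute for Bézout coefficients:
  1 = 19 - 2*9
  ... = 757*(173) + 1637*(-80)
So 757*173 ≡ 1 (mod 1637), and 173 mod 1637 = 173.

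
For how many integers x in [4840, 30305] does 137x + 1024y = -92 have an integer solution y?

25

gcd(1024, 137) = 1.
By Bézout, 137×(441) + 1024×(-59) = 1.
Particular solution: (388, -52).
General solution: x = 388 + 1024t, y = -52 - 137t for integer t.
4840 ≤ 388 + 1024t ≤ 30305 gives t ∈ [5, 29], which is 25 values.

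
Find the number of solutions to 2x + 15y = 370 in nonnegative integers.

13

gcd(15, 2) = 1.
By Bézout, 2·(-7) + 15·(1) = 1.
One solution: (5, 24).
General: x = 5 + 15t, y = 24 - 2t.
x ≥ 0 ⇒ t ≥ 0; y ≥ 0 ⇒ t ≤ 12. So t ∈ [0, 12]: 13 solutions.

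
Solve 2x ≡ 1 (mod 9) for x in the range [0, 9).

gcd(9, 2) = 1.
By Bézout, 2*(-4) + 9*(1) = 1.
So 2*-4 ≡ 1 (mod 9), and -4 mod 9 = 5.

5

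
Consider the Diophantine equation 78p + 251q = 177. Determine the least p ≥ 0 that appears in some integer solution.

gcd(251, 78) = 1  (251 = 3×78 + 17, 78 = 4×17 + 10, 17 = 1×10 + 7, 10 = 1×7 + 3, 7 = 2×3 + 1, 3 = 3×1).
1 divides 177, so solutions exist.
Back-substituting, 78×(-74) + 251×(23) = 1.
Scale by 177/1 = 177: (p₀, q₀) = (-13098, 4071).
General solution: p = -13098 + 251t, q = 4071 - 78t for integer t.
p ≥ 0: smallest is -13098 mod 251 = 205 (at t = 53), with q = -63.

205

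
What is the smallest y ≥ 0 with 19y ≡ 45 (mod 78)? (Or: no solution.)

gcd(78, 19) = 1.
1 divides 45, so solutions exist.
By Bézout, 19*(37) + 78*(-9) = 1.
So 19*(37) ≡ 1 (mod 78); multiply by 45: y ≡ 1665 (mod 78).
Smallest nonnegative: y = 1665 mod 78 = 27.

27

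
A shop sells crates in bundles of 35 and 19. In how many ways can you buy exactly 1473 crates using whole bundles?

Need nonnegative integers with 35j + 19k = 1473.
gcd(35, 19) = 1, and 35·(6) + 19·(-11) = 1.
So (j₀, k₀) = (8838, -16203); general j = 8838 + 19t, k = -16203 - 35t.
j ≥ 0 ⇒ t ≥ -465; k ≥ 0 ⇒ t ≤ -463. That's 3 values of t.

3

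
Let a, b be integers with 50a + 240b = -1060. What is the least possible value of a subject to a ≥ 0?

22

gcd(240, 50):
  240 = 4*50 + 40
  50 = 1*40 + 10
  40 = 4*10
so gcd(240, 50) = 10.
10 divides -1060, so solutions exist.
Back-substitute for Bézout coefficients:
  10 = 50 - 1*40
  ... = 50*(5) + 240*(-1)
Scale by -1060/10 = -106: (a₀, b₀) = (-530, 106).
General solution: a = -530 + 24t, b = 106 - 5t for integer t.
a ≥ 0: smallest is -530 mod 24 = 22 (at t = 23), with b = -9.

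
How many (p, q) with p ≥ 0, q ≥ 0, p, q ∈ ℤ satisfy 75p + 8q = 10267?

17

gcd(75, 8) = 1.
By Bézout, 75*(3) + 8*(-28) = 1.
One solution: (1, 1274).
General: p = 1 + 8t, q = 1274 - 75t.
p ≥ 0 ⇒ t ≥ 0; q ≥ 0 ⇒ t ≤ 16. So t ∈ [0, 16]: 17 solutions.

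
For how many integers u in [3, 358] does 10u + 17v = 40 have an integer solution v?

21

gcd(17, 10):
  17 = 1×10 + 7
  10 = 1×7 + 3
  7 = 2×3 + 1
  3 = 3×1
so gcd(17, 10) = 1.
Back-substitute for Bézout coefficients:
  1 = 7 - 2×3
  ... = 10×(-5) + 17×(3)
Scale by 40: particular solution (-200, 120); reduce u mod 17: (4, 0).
General solution: u = 4 + 17t, v = 0 - 10t for integer t.
3 ≤ 4 + 17t ≤ 358 gives t ∈ [0, 20], which is 21 values.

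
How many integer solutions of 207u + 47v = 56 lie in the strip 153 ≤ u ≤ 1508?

29

gcd(207, 47) = 1  (207 = 4*47 + 19, 47 = 2*19 + 9, 19 = 2*9 + 1, 9 = 9*1).
Back-substituting, 207*(5) + 47*(-22) = 1.
Scale by 56: particular solution (280, -1232); reduce u mod 47: (45, -197).
General solution: u = 45 + 47t, v = -197 - 207t for integer t.
153 ≤ 45 + 47t ≤ 1508 gives t ∈ [3, 31], which is 29 values.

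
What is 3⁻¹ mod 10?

gcd(10, 3) = 1  (10 = 3*3 + 1, 3 = 3*1).
Back-substituting, 3*(-3) + 10*(1) = 1.
So 3*-3 ≡ 1 (mod 10), and -3 mod 10 = 7.

7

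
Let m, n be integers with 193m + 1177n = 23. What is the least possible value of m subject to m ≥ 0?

gcd(1177, 193):
  1177 = 6×193 + 19
  193 = 10×19 + 3
  19 = 6×3 + 1
  3 = 3×1
so gcd(1177, 193) = 1.
1 divides 23, so solutions exist.
Back-substitute for Bézout coefficients:
  1 = 19 - 6×3
  ... = 193×(-372) + 1177×(61)
Scale by 23/1 = 23: (m₀, n₀) = (-8556, 1403).
General solution: m = -8556 + 1177t, n = 1403 - 193t for integer t.
m ≥ 0: smallest is -8556 mod 1177 = 860 (at t = 8), with n = -141.

860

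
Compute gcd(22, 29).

1

gcd(29, 22):
  29 = 1×22 + 7
  22 = 3×7 + 1
  7 = 7×1
so gcd(29, 22) = 1.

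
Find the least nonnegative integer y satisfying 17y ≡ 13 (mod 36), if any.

gcd(36, 17) = 1.
1 divides 13, so solutions exist.
By Bézout, 17×(17) + 36×(-8) = 1.
So 17×(17) ≡ 1 (mod 36); multiply by 13: y ≡ 221 (mod 36).
Smallest nonnegative: y = 221 mod 36 = 5.

5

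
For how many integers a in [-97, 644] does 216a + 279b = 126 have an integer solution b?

24

gcd(279, 216) = 9.
By Bézout, 216×(-9) + 279×(7) = 9.
Particular solution: (29, -22).
General solution: a = 29 + 31t, b = -22 - 24t for integer t.
-97 ≤ 29 + 31t ≤ 644 gives t ∈ [-4, 19], which is 24 values.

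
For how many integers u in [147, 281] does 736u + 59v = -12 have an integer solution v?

2

gcd(736, 59) = 1  (736 = 12*59 + 28, 59 = 2*28 + 3, 28 = 9*3 + 1, 3 = 3*1).
Back-substituting, 736*(19) + 59*(-237) = 1.
Scale by -12: particular solution (-228, 2844); reduce u mod 59: (8, -100).
General solution: u = 8 + 59t, v = -100 - 736t for integer t.
147 ≤ 8 + 59t ≤ 281 gives t ∈ [3, 4], which is 2 values.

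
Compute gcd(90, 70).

10

gcd(90, 70):
  90 = 1*70 + 20
  70 = 3*20 + 10
  20 = 2*10
so gcd(90, 70) = 10.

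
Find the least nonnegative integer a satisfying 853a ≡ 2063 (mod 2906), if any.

895

gcd(2906, 853) = 1.
1 divides 2063, so solutions exist.
By Bézout, 853×(-201) + 2906×(59) = 1.
So 853×(-201) ≡ 1 (mod 2906); multiply by 2063: a ≡ -414663 (mod 2906).
Smallest nonnegative: a = -414663 mod 2906 = 895.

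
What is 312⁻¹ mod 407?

377

gcd(407, 312) = 1  (407 = 1*312 + 95, 312 = 3*95 + 27, 95 = 3*27 + 14, 27 = 1*14 + 13, 14 = 1*13 + 1, 13 = 13*1).
Back-substituting, 312*(-30) + 407*(23) = 1.
So 312*-30 ≡ 1 (mod 407), and -30 mod 407 = 377.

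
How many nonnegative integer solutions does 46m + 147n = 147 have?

gcd(147, 46) = 1  (147 = 3·46 + 9, 46 = 5·9 + 1, 9 = 9·1).
Back-substituting, 46·(16) + 147·(-5) = 1.
Scale by 147: one solution is (2352, -735). Reduce m mod 147: (0, 1).
General: m = 0 + 147t, n = 1 - 46t.
m ≥ 0 ⇒ t ≥ 0; n ≥ 0 ⇒ t ≤ 0. So t ∈ [0, 0]: 1 solution.

1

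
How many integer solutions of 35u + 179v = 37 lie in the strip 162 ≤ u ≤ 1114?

gcd(179, 35) = 1.
By Bézout, 35·(-46) + 179·(9) = 1.
Particular solution: (88, -17).
General solution: u = 88 + 179t, v = -17 - 35t for integer t.
162 ≤ 88 + 179t ≤ 1114 gives t ∈ [1, 5], which is 5 values.

5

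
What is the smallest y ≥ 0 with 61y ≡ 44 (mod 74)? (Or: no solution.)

gcd(74, 61):
  74 = 1·61 + 13
  61 = 4·13 + 9
  13 = 1·9 + 4
  9 = 2·4 + 1
  4 = 4·1
so gcd(74, 61) = 1.
1 divides 44, so solutions exist.
Back-substitute for Bézout coefficients:
  1 = 9 - 2·4
  ... = 61·(17) + 74·(-14)
So 61·(17) ≡ 1 (mod 74); multiply by 44: y ≡ 748 (mod 74).
Smallest nonnegative: y = 748 mod 74 = 8.

8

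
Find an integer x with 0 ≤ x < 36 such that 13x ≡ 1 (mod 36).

25

gcd(36, 13) = 1.
By Bézout, 13*(-11) + 36*(4) = 1.
So 13*-11 ≡ 1 (mod 36), and -11 mod 36 = 25.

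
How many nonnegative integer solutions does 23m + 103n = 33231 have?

gcd(103, 23):
  103 = 4*23 + 11
  23 = 2*11 + 1
  11 = 11*1
so gcd(103, 23) = 1.
Back-substitute for Bézout coefficients:
  1 = 23 - 2*11
  ... = 23*(9) + 103*(-2)
Scale by 33231: one solution is (299079, -66462). Reduce m mod 103: (70, 307).
General: m = 70 + 103t, n = 307 - 23t.
m ≥ 0 ⇒ t ≥ 0; n ≥ 0 ⇒ t ≤ 13. So t ∈ [0, 13]: 14 solutions.

14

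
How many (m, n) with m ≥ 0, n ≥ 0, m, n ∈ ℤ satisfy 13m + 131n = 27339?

gcd(131, 13) = 1  (131 = 10*13 + 1, 13 = 13*1).
Back-substituting, 13*(-10) + 131*(1) = 1.
Scale by 27339: one solution is (-273390, 27339). Reduce m mod 131: (7, 208).
General: m = 7 + 131t, n = 208 - 13t.
m ≥ 0 ⇒ t ≥ 0; n ≥ 0 ⇒ t ≤ 16. So t ∈ [0, 16]: 17 solutions.

17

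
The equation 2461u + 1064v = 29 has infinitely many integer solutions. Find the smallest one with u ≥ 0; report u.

457

gcd(2461, 1064) = 1  (2461 = 2·1064 + 333, 1064 = 3·333 + 65, 333 = 5·65 + 8, 65 = 8·8 + 1, 8 = 8·1).
1 divides 29, so solutions exist.
Back-substituting, 2461·(-131) + 1064·(303) = 1.
Scale by 29/1 = 29: (u₀, v₀) = (-3799, 8787).
General solution: u = -3799 + 1064t, v = 8787 - 2461t for integer t.
u ≥ 0: smallest is -3799 mod 1064 = 457 (at t = 4), with v = -1057.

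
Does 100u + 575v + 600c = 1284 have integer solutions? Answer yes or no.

no

gcd(575, 100) = 25  (575 = 5·100 + 75, 100 = 1·75 + 25, 75 = 3·25).
gcd(25, 600) = 25.
25 does not divide 1284 (remainder 9), so no integer solutions.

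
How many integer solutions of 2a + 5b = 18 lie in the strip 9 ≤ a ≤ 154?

gcd(5, 2) = 1.
By Bézout, 2·(-2) + 5·(1) = 1.
Particular solution: (4, 2).
General solution: a = 4 + 5t, b = 2 - 2t for integer t.
9 ≤ 4 + 5t ≤ 154 gives t ∈ [1, 30], which is 30 values.

30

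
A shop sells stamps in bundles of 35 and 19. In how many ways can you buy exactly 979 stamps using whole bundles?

Need nonnegative integers with 35j + 19k = 979.
gcd(35, 19) = 1, and 35·(6) + 19·(-11) = 1.
So (j₀, k₀) = (5874, -10769); general j = 5874 + 19t, k = -10769 - 35t.
j ≥ 0 ⇒ t ≥ -309; k ≥ 0 ⇒ t ≤ -308. That's 2 values of t.

2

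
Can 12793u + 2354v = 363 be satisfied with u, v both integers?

gcd(12793, 2354) = 11.
11 divides 363, so integer solutions exist.

yes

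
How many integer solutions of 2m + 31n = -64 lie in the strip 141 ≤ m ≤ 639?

16

gcd(31, 2) = 1  (31 = 15*2 + 1, 2 = 2*1).
Back-substituting, 2*(-15) + 31*(1) = 1.
Scale by -64: particular solution (960, -64); reduce m mod 31: (30, -4).
General solution: m = 30 + 31t, n = -4 - 2t for integer t.
141 ≤ 30 + 31t ≤ 639 gives t ∈ [4, 19], which is 16 values.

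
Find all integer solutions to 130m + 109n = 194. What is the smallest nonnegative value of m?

30

gcd(130, 109):
  130 = 1·109 + 21
  109 = 5·21 + 4
  21 = 5·4 + 1
  4 = 4·1
so gcd(130, 109) = 1.
1 divides 194, so solutions exist.
Back-substitute for Bézout coefficients:
  1 = 21 - 5·4
  ... = 130·(26) + 109·(-31)
Scale by 194/1 = 194: (m₀, n₀) = (5044, -6014).
General solution: m = 5044 + 109t, n = -6014 - 130t for integer t.
m ≥ 0: smallest is 5044 mod 109 = 30 (at t = -46), with n = -34.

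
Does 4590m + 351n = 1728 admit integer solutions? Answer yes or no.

gcd(4590, 351) = 27  (4590 = 13·351 + 27, 351 = 13·27).
27 divides 1728, so integer solutions exist.

yes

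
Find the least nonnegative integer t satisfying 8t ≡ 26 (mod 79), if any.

23

gcd(79, 8):
  79 = 9·8 + 7
  8 = 1·7 + 1
  7 = 7·1
so gcd(79, 8) = 1.
1 divides 26, so solutions exist.
Back-substitute for Bézout coefficients:
  1 = 8 - 1·7
  ... = 8·(10) + 79·(-1)
So 8·(10) ≡ 1 (mod 79); multiply by 26: t ≡ 260 (mod 79).
Smallest nonnegative: t = 260 mod 79 = 23.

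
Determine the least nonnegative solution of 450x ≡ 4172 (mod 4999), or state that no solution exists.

1920

gcd(4999, 450) = 1.
1 divides 4172, so solutions exist.
By Bézout, 450*(1122) + 4999*(-101) = 1.
So 450*(1122) ≡ 1 (mod 4999); multiply by 4172: x ≡ 4680984 (mod 4999).
Smallest nonnegative: x = 4680984 mod 4999 = 1920.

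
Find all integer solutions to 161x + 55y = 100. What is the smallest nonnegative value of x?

30

gcd(161, 55) = 1  (161 = 2·55 + 51, 55 = 1·51 + 4, 51 = 12·4 + 3, 4 = 1·3 + 1, 3 = 3·1).
1 divides 100, so solutions exist.
Back-substituting, 161·(-14) + 55·(41) = 1.
Scale by 100/1 = 100: (x₀, y₀) = (-1400, 4100).
General solution: x = -1400 + 55t, y = 4100 - 161t for integer t.
x ≥ 0: smallest is -1400 mod 55 = 30 (at t = 26), with y = -86.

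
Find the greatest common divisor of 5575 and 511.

gcd(5575, 511) = 1  (5575 = 10·511 + 465, 511 = 1·465 + 46, 465 = 10·46 + 5, 46 = 9·5 + 1, 5 = 5·1).

1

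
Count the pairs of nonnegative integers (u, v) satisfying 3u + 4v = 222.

19

gcd(4, 3) = 1  (4 = 1·3 + 1, 3 = 3·1).
Back-substituting, 3·(-1) + 4·(1) = 1.
Scale by 222: one solution is (-222, 222). Reduce u mod 4: (2, 54).
General: u = 2 + 4t, v = 54 - 3t.
u ≥ 0 ⇒ t ≥ 0; v ≥ 0 ⇒ t ≤ 18. So t ∈ [0, 18]: 19 solutions.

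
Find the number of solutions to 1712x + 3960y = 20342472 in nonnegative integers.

gcd(3960, 1712):
  3960 = 2×1712 + 536
  1712 = 3×536 + 104
  536 = 5×104 + 16
  104 = 6×16 + 8
  16 = 2×8
so gcd(3960, 1712) = 8.
Back-substitute for Bézout coefficients:
  8 = 104 - 6×16
  ... = 1712×(229) + 3960×(-99)
Scale by 2542809: one solution is (582303261, -251738091). Reduce x mod 495: (111, 5089).
General: x = 111 + 495t, y = 5089 - 214t.
x ≥ 0 ⇒ t ≥ 0; y ≥ 0 ⇒ t ≤ 23. So t ∈ [0, 23]: 24 solutions.

24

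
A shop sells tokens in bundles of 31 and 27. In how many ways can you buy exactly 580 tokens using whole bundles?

Need nonnegative integers with 31j + 27k = 580.
gcd(31, 27) = 1, and 31·(7) + 27·(-8) = 1.
So (j₀, k₀) = (4060, -4640); general j = 4060 + 27t, k = -4640 - 31t.
j ≥ 0 ⇒ t ≥ -150; k ≥ 0 ⇒ t ≤ -150. That's 1 value of t.

1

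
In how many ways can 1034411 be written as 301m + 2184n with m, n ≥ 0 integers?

11

gcd(2184, 301):
  2184 = 7*301 + 77
  301 = 3*77 + 70
  77 = 1*70 + 7
  70 = 10*7
so gcd(2184, 301) = 7.
Back-substitute for Bézout coefficients:
  7 = 77 - 1*70
  ... = 301*(-29) + 2184*(4)
Scale by 147773: one solution is (-4285417, 591092). Reduce m mod 312: (215, 444).
General: m = 215 + 312t, n = 444 - 43t.
m ≥ 0 ⇒ t ≥ 0; n ≥ 0 ⇒ t ≤ 10. So t ∈ [0, 10]: 11 solutions.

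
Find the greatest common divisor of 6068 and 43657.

gcd(43657, 6068):
  43657 = 7*6068 + 1181
  6068 = 5*1181 + 163
  1181 = 7*163 + 40
  163 = 4*40 + 3
  40 = 13*3 + 1
  3 = 3*1
so gcd(43657, 6068) = 1.

1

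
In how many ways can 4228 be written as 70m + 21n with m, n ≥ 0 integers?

20

gcd(70, 21) = 7.
By Bézout, 70·(1) + 21·(-3) = 7.
One solution: (1, 198).
General: m = 1 + 3t, n = 198 - 10t.
m ≥ 0 ⇒ t ≥ 0; n ≥ 0 ⇒ t ≤ 19. So t ∈ [0, 19]: 20 solutions.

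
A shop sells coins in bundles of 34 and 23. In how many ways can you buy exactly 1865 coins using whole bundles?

2

Need nonnegative integers with 34j + 23k = 1865.
gcd(34, 23) = 1, and 34·(-2) + 23·(3) = 1.
So (j₀, k₀) = (-3730, 5595); general j = -3730 + 23t, k = 5595 - 34t.
j ≥ 0 ⇒ t ≥ 163; k ≥ 0 ⇒ t ≤ 164. That's 2 values of t.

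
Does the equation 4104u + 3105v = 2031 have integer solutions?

gcd(4104, 3105) = 27  (4104 = 1×3105 + 999, 3105 = 3×999 + 108, 999 = 9×108 + 27, 108 = 4×27).
27 does not divide 2031 (remainder 6), so no integer solutions.

no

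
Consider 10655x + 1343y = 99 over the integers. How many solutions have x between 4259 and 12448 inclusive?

6

gcd(10655, 1343) = 1.
By Bézout, 10655·(-166) + 1343·(1317) = 1.
Particular solution: (1025, -8132).
General solution: x = 1025 + 1343t, y = -8132 - 10655t for integer t.
4259 ≤ 1025 + 1343t ≤ 12448 gives t ∈ [3, 8], which is 6 values.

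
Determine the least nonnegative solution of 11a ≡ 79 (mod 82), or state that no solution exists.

37

gcd(82, 11) = 1.
1 divides 79, so solutions exist.
By Bézout, 11*(15) + 82*(-2) = 1.
So 11*(15) ≡ 1 (mod 82); multiply by 79: a ≡ 1185 (mod 82).
Smallest nonnegative: a = 1185 mod 82 = 37.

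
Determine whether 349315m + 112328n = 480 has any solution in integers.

gcd(349315, 112328):
  349315 = 3·112328 + 12331
  112328 = 9·12331 + 1349
  12331 = 9·1349 + 190
  1349 = 7·190 + 19
  190 = 10·19
so gcd(349315, 112328) = 19.
19 does not divide 480 (remainder 5), so no integer solutions.

no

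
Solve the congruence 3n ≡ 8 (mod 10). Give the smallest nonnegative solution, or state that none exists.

gcd(10, 3) = 1  (10 = 3×3 + 1, 3 = 3×1).
1 divides 8, so solutions exist.
Back-substituting, 3×(-3) + 10×(1) = 1.
So 3×(-3) ≡ 1 (mod 10); multiply by 8: n ≡ -24 (mod 10).
Smallest nonnegative: n = -24 mod 10 = 6.

6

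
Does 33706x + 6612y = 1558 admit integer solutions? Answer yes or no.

yes

gcd(33706, 6612) = 38  (33706 = 5×6612 + 646, 6612 = 10×646 + 152, 646 = 4×152 + 38, 152 = 4×38).
38 divides 1558, so integer solutions exist.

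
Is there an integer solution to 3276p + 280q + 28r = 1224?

gcd(3276, 280) = 28.
gcd(28, 28) = 28.
28 does not divide 1224 (remainder 20), so no integer solutions.

no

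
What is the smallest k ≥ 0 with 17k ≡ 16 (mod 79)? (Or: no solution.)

66

gcd(79, 17) = 1  (79 = 4*17 + 11, 17 = 1*11 + 6, 11 = 1*6 + 5, 6 = 1*5 + 1, 5 = 5*1).
1 divides 16, so solutions exist.
Back-substituting, 17*(14) + 79*(-3) = 1.
So 17*(14) ≡ 1 (mod 79); multiply by 16: k ≡ 224 (mod 79).
Smallest nonnegative: k = 224 mod 79 = 66.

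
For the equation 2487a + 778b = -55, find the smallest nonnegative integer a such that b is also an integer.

81

gcd(2487, 778) = 1  (2487 = 3·778 + 153, 778 = 5·153 + 13, 153 = 11·13 + 10, 13 = 1·10 + 3, 10 = 3·3 + 1, 3 = 3·1).
1 divides -55, so solutions exist.
Back-substituting, 2487·(239) + 778·(-764) = 1.
Scale by -55/1 = -55: (a₀, b₀) = (-13145, 42020).
General solution: a = -13145 + 778t, b = 42020 - 2487t for integer t.
a ≥ 0: smallest is -13145 mod 778 = 81 (at t = 17), with b = -259.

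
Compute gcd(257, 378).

gcd(378, 257):
  378 = 1×257 + 121
  257 = 2×121 + 15
  121 = 8×15 + 1
  15 = 15×1
so gcd(378, 257) = 1.

1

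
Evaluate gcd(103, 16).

gcd(103, 16):
  103 = 6*16 + 7
  16 = 2*7 + 2
  7 = 3*2 + 1
  2 = 2*1
so gcd(103, 16) = 1.

1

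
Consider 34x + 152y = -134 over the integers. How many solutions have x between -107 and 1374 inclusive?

20

gcd(152, 34) = 2.
By Bézout, 34·(9) + 152·(-2) = 2.
Particular solution: (5, -2).
General solution: x = 5 + 76t, y = -2 - 17t for integer t.
-107 ≤ 5 + 76t ≤ 1374 gives t ∈ [-1, 18], which is 20 values.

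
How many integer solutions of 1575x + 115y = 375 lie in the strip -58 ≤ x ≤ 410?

20

gcd(1575, 115) = 5.
By Bézout, 1575·(-10) + 115·(137) = 5.
Particular solution: (9, -120).
General solution: x = 9 + 23t, y = -120 - 315t for integer t.
-58 ≤ 9 + 23t ≤ 410 gives t ∈ [-2, 17], which is 20 values.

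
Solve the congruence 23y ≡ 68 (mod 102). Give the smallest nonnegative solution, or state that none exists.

34

gcd(102, 23) = 1.
1 divides 68, so solutions exist.
By Bézout, 23·(-31) + 102·(7) = 1.
So 23·(-31) ≡ 1 (mod 102); multiply by 68: y ≡ -2108 (mod 102).
Smallest nonnegative: y = -2108 mod 102 = 34.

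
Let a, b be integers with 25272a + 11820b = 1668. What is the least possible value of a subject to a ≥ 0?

269

gcd(25272, 11820) = 12.
12 divides 1668, so solutions exist.
By Bézout, 25272·(-239) + 11820·(511) = 12.
Scale by 1668/12 = 139: (a₀, b₀) = (-33221, 71029).
General solution: a = -33221 + 985t, b = 71029 - 2106t for integer t.
a ≥ 0: smallest is -33221 mod 985 = 269 (at t = 34), with b = -575.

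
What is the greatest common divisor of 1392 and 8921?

gcd(8921, 1392):
  8921 = 6×1392 + 569
  1392 = 2×569 + 254
  569 = 2×254 + 61
  254 = 4×61 + 10
  61 = 6×10 + 1
  10 = 10×1
so gcd(8921, 1392) = 1.

1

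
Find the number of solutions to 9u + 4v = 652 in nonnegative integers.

19

gcd(9, 4):
  9 = 2*4 + 1
  4 = 4*1
so gcd(9, 4) = 1.
Back-substitute for Bézout coefficients:
  1 = 9 - 2*4
  ... = 9*(1) + 4*(-2)
Scale by 652: one solution is (652, -1304). Reduce u mod 4: (0, 163).
General: u = 0 + 4t, v = 163 - 9t.
u ≥ 0 ⇒ t ≥ 0; v ≥ 0 ⇒ t ≤ 18. So t ∈ [0, 18]: 19 solutions.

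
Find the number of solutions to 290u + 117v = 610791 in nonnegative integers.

18

gcd(290, 117) = 1.
By Bézout, 290*(23) + 117*(-57) = 1.
One solution: (3, 5213).
General: u = 3 + 117t, v = 5213 - 290t.
u ≥ 0 ⇒ t ≥ 0; v ≥ 0 ⇒ t ≤ 17. So t ∈ [0, 17]: 18 solutions.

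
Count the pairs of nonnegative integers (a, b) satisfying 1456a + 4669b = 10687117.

gcd(4669, 1456) = 7  (4669 = 3×1456 + 301, 1456 = 4×301 + 252, 301 = 1×252 + 49, 252 = 5×49 + 7, 49 = 7×7).
Back-substituting, 1456×(93) + 4669×(-29) = 7.
Scale by 1526731: one solution is (141985983, -44275199). Reduce a mod 667: (359, 2177).
General: a = 359 + 667t, b = 2177 - 208t.
a ≥ 0 ⇒ t ≥ 0; b ≥ 0 ⇒ t ≤ 10. So t ∈ [0, 10]: 11 solutions.

11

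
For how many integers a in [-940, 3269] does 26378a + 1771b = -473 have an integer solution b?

26

gcd(26378, 1771) = 11  (26378 = 14·1771 + 1584, 1771 = 1·1584 + 187, 1584 = 8·187 + 88, 187 = 2·88 + 11, 88 = 8·11).
Back-substituting, 26378·(-19) + 1771·(283) = 11.
Scale by -43: particular solution (817, -12169); reduce a mod 161: (12, -179).
General solution: a = 12 + 161t, b = -179 - 2398t for integer t.
-940 ≤ 12 + 161t ≤ 3269 gives t ∈ [-5, 20], which is 26 values.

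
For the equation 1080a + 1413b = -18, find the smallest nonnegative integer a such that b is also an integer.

gcd(1413, 1080):
  1413 = 1·1080 + 333
  1080 = 3·333 + 81
  333 = 4·81 + 9
  81 = 9·9
so gcd(1413, 1080) = 9.
9 divides -18, so solutions exist.
Back-substitute for Bézout coefficients:
  9 = 333 - 4·81
  ... = 1080·(-17) + 1413·(13)
Scale by -18/9 = -2: (a₀, b₀) = (34, -26).
General solution: a = 34 + 157t, b = -26 - 120t for integer t.
a ≥ 0: smallest is 34 mod 157 = 34 (at t = 0), with b = -26.

34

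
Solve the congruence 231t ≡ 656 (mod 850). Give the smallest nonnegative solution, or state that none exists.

426

gcd(850, 231):
  850 = 3*231 + 157
  231 = 1*157 + 74
  157 = 2*74 + 9
  74 = 8*9 + 2
  9 = 4*2 + 1
  2 = 2*1
so gcd(850, 231) = 1.
1 divides 656, so solutions exist.
Back-substitute for Bézout coefficients:
  1 = 9 - 4*2
  ... = 231*(-379) + 850*(103)
So 231*(-379) ≡ 1 (mod 850); multiply by 656: t ≡ -248624 (mod 850).
Smallest nonnegative: t = -248624 mod 850 = 426.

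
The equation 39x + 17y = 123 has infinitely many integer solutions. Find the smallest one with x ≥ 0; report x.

gcd(39, 17) = 1  (39 = 2×17 + 5, 17 = 3×5 + 2, 5 = 2×2 + 1, 2 = 2×1).
1 divides 123, so solutions exist.
Back-substituting, 39×(7) + 17×(-16) = 1.
Scale by 123/1 = 123: (x₀, y₀) = (861, -1968).
General solution: x = 861 + 17t, y = -1968 - 39t for integer t.
x ≥ 0: smallest is 861 mod 17 = 11 (at t = -50), with y = -18.

11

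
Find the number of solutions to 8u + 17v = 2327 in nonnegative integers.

gcd(17, 8) = 1.
By Bézout, 8*(-2) + 17*(1) = 1.
One solution: (4, 135).
General: u = 4 + 17t, v = 135 - 8t.
u ≥ 0 ⇒ t ≥ 0; v ≥ 0 ⇒ t ≤ 16. So t ∈ [0, 16]: 17 solutions.

17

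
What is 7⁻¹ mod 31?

gcd(31, 7) = 1  (31 = 4·7 + 3, 7 = 2·3 + 1, 3 = 3·1).
Back-substituting, 7·(9) + 31·(-2) = 1.
So 7·9 ≡ 1 (mod 31), and 9 mod 31 = 9.

9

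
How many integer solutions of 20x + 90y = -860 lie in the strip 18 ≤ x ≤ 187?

gcd(90, 20) = 10  (90 = 4×20 + 10, 20 = 2×10).
Back-substituting, 20×(-4) + 90×(1) = 10.
Scale by -86: particular solution (344, -86); reduce x mod 9: (2, -10).
General solution: x = 2 + 9t, y = -10 - 2t for integer t.
18 ≤ 2 + 9t ≤ 187 gives t ∈ [2, 20], which is 19 values.

19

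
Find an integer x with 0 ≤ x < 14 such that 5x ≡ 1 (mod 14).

3

gcd(14, 5) = 1  (14 = 2×5 + 4, 5 = 1×4 + 1, 4 = 4×1).
Back-substituting, 5×(3) + 14×(-1) = 1.
So 5×3 ≡ 1 (mod 14), and 3 mod 14 = 3.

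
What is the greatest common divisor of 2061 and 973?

gcd(2061, 973):
  2061 = 2·973 + 115
  973 = 8·115 + 53
  115 = 2·53 + 9
  53 = 5·9 + 8
  9 = 1·8 + 1
  8 = 8·1
so gcd(2061, 973) = 1.

1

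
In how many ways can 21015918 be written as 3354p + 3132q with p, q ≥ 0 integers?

12

gcd(3354, 3132) = 6.
By Bézout, 3354*(127) + 3132*(-136) = 6.
One solution: (15, 6694).
General: p = 15 + 522t, q = 6694 - 559t.
p ≥ 0 ⇒ t ≥ 0; q ≥ 0 ⇒ t ≤ 11. So t ∈ [0, 11]: 12 solutions.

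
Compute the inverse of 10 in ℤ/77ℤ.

54

gcd(77, 10):
  77 = 7*10 + 7
  10 = 1*7 + 3
  7 = 2*3 + 1
  3 = 3*1
so gcd(77, 10) = 1.
Back-substitute for Bézout coefficients:
  1 = 7 - 2*3
  ... = 10*(-23) + 77*(3)
So 10*-23 ≡ 1 (mod 77), and -23 mod 77 = 54.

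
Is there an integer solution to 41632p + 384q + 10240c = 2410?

no

gcd(41632, 384) = 32  (41632 = 108·384 + 160, 384 = 2·160 + 64, 160 = 2·64 + 32, 64 = 2·32).
gcd(32, 10240) = 32.
32 does not divide 2410 (remainder 10), so no integer solutions.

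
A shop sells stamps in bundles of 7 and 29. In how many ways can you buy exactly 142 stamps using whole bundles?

1

Need nonnegative integers with 7j + 29k = 142.
gcd(7, 29) = 1, and 7·(-4) + 29·(1) = 1.
So (j₀, k₀) = (-568, 142); general j = -568 + 29t, k = 142 - 7t.
j ≥ 0 ⇒ t ≥ 20; k ≥ 0 ⇒ t ≤ 20. That's 1 value of t.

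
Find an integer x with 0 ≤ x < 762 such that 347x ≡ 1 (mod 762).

437

gcd(762, 347) = 1.
By Bézout, 347*(-325) + 762*(148) = 1.
So 347*-325 ≡ 1 (mod 762), and -325 mod 762 = 437.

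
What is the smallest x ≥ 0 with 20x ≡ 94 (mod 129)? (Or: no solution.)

gcd(129, 20) = 1  (129 = 6·20 + 9, 20 = 2·9 + 2, 9 = 4·2 + 1, 2 = 2·1).
1 divides 94, so solutions exist.
Back-substituting, 20·(-58) + 129·(9) = 1.
So 20·(-58) ≡ 1 (mod 129); multiply by 94: x ≡ -5452 (mod 129).
Smallest nonnegative: x = -5452 mod 129 = 95.

95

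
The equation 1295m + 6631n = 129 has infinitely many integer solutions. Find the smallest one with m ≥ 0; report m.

4204

gcd(6631, 1295) = 1  (6631 = 5·1295 + 156, 1295 = 8·156 + 47, 156 = 3·47 + 15, 47 = 3·15 + 2, 15 = 7·2 + 1, 2 = 2·1).
1 divides 129, so solutions exist.
Back-substituting, 1295·(-3103) + 6631·(606) = 1.
Scale by 129/1 = 129: (m₀, n₀) = (-400287, 78174).
General solution: m = -400287 + 6631t, n = 78174 - 1295t for integer t.
m ≥ 0: smallest is -400287 mod 6631 = 4204 (at t = 61), with n = -821.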